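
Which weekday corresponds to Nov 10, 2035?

January 1, 2035 is a Monday.
Jan 1, 2035 → Feb 1, 2035: 31 days (January has 31).
Feb 1, 2035 → Mar 1, 2035: 28 days (February has 28).
Mar 1, 2035 → Apr 1, 2035: 31 days (March has 31).
Apr 1, 2035 → May 1, 2035: 30 days (April has 30).
May 1, 2035 → Jun 1, 2035: 31 days (May has 31).
Jun 1, 2035 → Jul 1, 2035: 30 days (June has 30).
Jul 1, 2035 → Aug 1, 2035: 31 days (July has 31).
Aug 1, 2035 → Sep 1, 2035: 31 days (August has 31).
Sep 1, 2035 → Oct 1, 2035: 30 days (September has 30).
Oct 1, 2035 → Nov 1, 2035: 31 days (October has 31).
Nov 1, 2035 → Nov 10, 2035: 9 days.
Total: 313 days.
313 mod 7 = 5, so Monday + 5 = Saturday.

Saturday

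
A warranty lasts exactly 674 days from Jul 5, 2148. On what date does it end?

May 10, 2150

+365 (one year) → Jul 5, 2149 (309 left).
Jul has 31 days: +27 → Aug 1, 2149 (282 left).
Aug has 31 days: +31 → Sep 1, 2149 (251 left).
Sep has 30 days: +30 → Oct 1, 2149 (221 left).
Oct has 31 days: +31 → Nov 1, 2149 (190 left).
Nov has 30 days: +30 → Dec 1, 2149 (160 left).
Dec has 31 days: +31 → Jan 1, 2150 (129 left).
Jan has 31 days: +31 → Feb 1, 2150 (98 left).
Feb has 28 days: +28 → Mar 1, 2150 (70 left).
Mar has 31 days: +31 → Apr 1, 2150 (39 left).
Apr has 30 days: +30 → May 1, 2150 (9 left).
+9 → May 10, 2150.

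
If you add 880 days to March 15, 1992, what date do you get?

+365 (one year) → Mar 15, 1993 (515 left).
+365 (one year) → Mar 15, 1994 (150 left).
Mar has 31 days: +17 → Apr 1, 1994 (133 left).
Apr has 30 days: +30 → May 1, 1994 (103 left).
May has 31 days: +31 → Jun 1, 1994 (72 left).
Jun has 30 days: +30 → Jul 1, 1994 (42 left).
Jul has 31 days: +31 → Aug 1, 1994 (11 left).
+11 → Aug 12, 1994.

August 12, 1994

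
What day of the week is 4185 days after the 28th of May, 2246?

May 28, 2246 is a Thursday.
4185 mod 7 = 6, so 4185 days after a Thursday is Thursday + 6 = Wednesday.

Wednesday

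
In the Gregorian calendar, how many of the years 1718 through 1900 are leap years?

44

Multiples of 4 in [1718,1900]: 46.
Of those, multiples of 100: 2 (not leap unless ÷400).
Multiples of 400: 0.
Leap years = 46 − 2 + 0 = 44.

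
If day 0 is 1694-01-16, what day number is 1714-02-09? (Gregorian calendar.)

7328

Jan 16, 1694 → Jan 16, 1695: 365 days.
Jan 16, 1695 → Jan 16, 1696: 365 days.
Jan 16, 1696 → Jan 16, 1697: 366 days (Feb 29, 1696 is in that span).
Jan 16, 1697 → Jan 16, 1698: 365 days.
Jan 16, 1698 → Jan 16, 1699: 365 days.
Jan 16, 1699 → Jan 16, 1700: 365 days.
Jan 16, 1700 → Jan 16, 1701: 365 days.
Jan 16, 1701 → Jan 16, 1702: 365 days.
Jan 16, 1702 → Jan 16, 1703: 365 days.
Jan 16, 1703 → Jan 16, 1704: 365 days.
Jan 16, 1704 → Jan 16, 1705: 366 days (Feb 29, 1704 is in that span).
Jan 16, 1705 → Jan 16, 1706: 365 days.
Jan 16, 1706 → Jan 16, 1707: 365 days.
Jan 16, 1707 → Jan 16, 1708: 365 days.
Jan 16, 1708 → Jan 16, 1709: 366 days (Feb 29, 1708 is in that span).
Jan 16, 1709 → Jan 16, 1710: 365 days.
Jan 16, 1710 → Jan 16, 1711: 365 days.
Jan 16, 1711 → Jan 16, 1712: 365 days.
Jan 16, 1712 → Jan 16, 1713: 366 days (Feb 29, 1712 is in that span).
Jan 16, 1713 → Feb 16, 1713: 31 days (January has 31).
Feb 16, 1713 → Mar 16, 1713: 28 days (February has 28).
Mar 16, 1713 → Apr 16, 1713: 31 days (March has 31).
Apr 16, 1713 → May 16, 1713: 30 days (April has 30).
May 16, 1713 → Jun 16, 1713: 31 days (May has 31).
Jun 16, 1713 → Jul 16, 1713: 30 days (June has 30).
Jul 16, 1713 → Aug 16, 1713: 31 days (July has 31).
Aug 16, 1713 → Sep 16, 1713: 31 days (August has 31).
Sep 16, 1713 → Oct 16, 1713: 30 days (September has 30).
Oct 16, 1713 → Nov 16, 1713: 31 days (October has 31).
Nov 16, 1713 → Dec 16, 1713: 30 days (November has 30).
Dec 16, 1713 → Jan 16, 1714: 31 days (December has 31).
Jan 16, 1714 → Feb 9, 1714: 24 days.
Total: 7328 days.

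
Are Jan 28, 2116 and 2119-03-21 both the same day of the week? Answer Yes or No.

Yes

From Jan 28, 2116 to Mar 21, 2119 is 1148 days.
1148 mod 7 = 0, so they are the same weekday.
(Jan 28, 2116 is a Tuesday; Mar 21, 2119 is a Tuesday.)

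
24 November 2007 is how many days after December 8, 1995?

4369

Dec 8, 1995 → Dec 8, 1996: 366 days (Feb 29, 1996 is in that span).
Dec 8, 1996 → Dec 8, 1997: 365 days.
Dec 8, 1997 → Dec 8, 1998: 365 days.
Dec 8, 1998 → Dec 8, 1999: 365 days.
Dec 8, 1999 → Dec 8, 2000: 366 days (Feb 29, 2000 is in that span).
Dec 8, 2000 → Dec 8, 2001: 365 days.
Dec 8, 2001 → Dec 8, 2002: 365 days.
Dec 8, 2002 → Dec 8, 2003: 365 days.
Dec 8, 2003 → Dec 8, 2004: 366 days (Feb 29, 2004 is in that span).
Dec 8, 2004 → Dec 8, 2005: 365 days.
Dec 8, 2005 → Dec 8, 2006: 365 days.
Dec 8, 2006 → Jan 8, 2007: 31 days (December has 31).
Jan 8, 2007 → Feb 8, 2007: 31 days (January has 31).
Feb 8, 2007 → Mar 8, 2007: 28 days (February has 28).
Mar 8, 2007 → Apr 8, 2007: 31 days (March has 31).
Apr 8, 2007 → May 8, 2007: 30 days (April has 30).
May 8, 2007 → Jun 8, 2007: 31 days (May has 31).
Jun 8, 2007 → Jul 8, 2007: 30 days (June has 30).
Jul 8, 2007 → Aug 8, 2007: 31 days (July has 31).
Aug 8, 2007 → Sep 8, 2007: 31 days (August has 31).
Sep 8, 2007 → Oct 8, 2007: 30 days (September has 30).
Oct 8, 2007 → Nov 8, 2007: 31 days (October has 31).
Nov 8, 2007 → Nov 24, 2007: 16 days.
Total: 4369 days.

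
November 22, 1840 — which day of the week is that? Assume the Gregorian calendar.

January 1, 1840 is a Wednesday.
Jan 1, 1840 → Feb 1, 1840: 31 days (January has 31).
Feb 1, 1840 → Mar 1, 1840: 29 days (February has 29).
Mar 1, 1840 → Apr 1, 1840: 31 days (March has 31).
Apr 1, 1840 → May 1, 1840: 30 days (April has 30).
May 1, 1840 → Jun 1, 1840: 31 days (May has 31).
Jun 1, 1840 → Jul 1, 1840: 30 days (June has 30).
Jul 1, 1840 → Aug 1, 1840: 31 days (July has 31).
Aug 1, 1840 → Sep 1, 1840: 31 days (August has 31).
Sep 1, 1840 → Oct 1, 1840: 30 days (September has 30).
Oct 1, 1840 → Nov 1, 1840: 31 days (October has 31).
Nov 1, 1840 → Nov 22, 1840: 21 days.
Total: 326 days.
326 mod 7 = 4, so Wednesday + 4 = Sunday.

Sunday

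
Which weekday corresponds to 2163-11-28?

Doomsday rule: the anchor day for the 2100s is Sunday. For year 63: 63÷12 = 5 r 3, and 3÷4 = 0, so 5+3+0 = 8.
Sunday + 8 ≡ Monday — that's 2163's doomsday.
In November the doomsday date is Nov 7.
Nov 28 is 21 days after Nov 7; 21 mod 7 = 0, so Monday + 0 = Monday.

Monday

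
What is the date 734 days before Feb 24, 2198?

February 21, 2196

−365 (one year) → Feb 24, 2197 (369 left).
−24 → Jan 31, 2197 (end of Jan, 31 days; 345 left).
−31 → Dec 31, 2196 (end of Dec, 31 days; 314 left).
−31 → Nov 30, 2196 (end of Nov, 30 days; 283 left).
−30 → Oct 31, 2196 (end of Oct, 31 days; 253 left).
−31 → Sep 30, 2196 (end of Sep, 30 days; 222 left).
−30 → Aug 31, 2196 (end of Aug, 31 days; 192 left).
−31 → Jul 31, 2196 (end of Jul, 31 days; 161 left).
−31 → Jun 30, 2196 (end of Jun, 30 days; 130 left).
−30 → May 31, 2196 (end of May, 31 days; 100 left).
−31 → Apr 30, 2196 (end of Apr, 30 days; 69 left).
−30 → Mar 31, 2196 (end of Mar, 31 days; 39 left).
−31 → Feb 29, 2196 (end of Feb, 29 days; 8 left).
−8 → Feb 21, 2196.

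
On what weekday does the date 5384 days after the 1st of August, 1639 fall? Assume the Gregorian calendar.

First find the weekday of Aug 1, 1639. Doomsday rule: the anchor day for the 1600s is Tuesday. For year 39: 39÷12 = 3 r 3, and 3÷4 = 0, so 3+3+0 = 6.
Tuesday + 6 ≡ Monday — that's 1639's doomsday.
In August the doomsday date is Aug 8.
Aug 1 is 7 days before Aug 8; 7 mod 7 = 0, so Monday − 0 = Monday.
5384 mod 7 = 1, so 5384 days after a Monday is Monday + 1 = Tuesday.

Tuesday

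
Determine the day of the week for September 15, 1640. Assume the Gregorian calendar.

Doomsday rule: the anchor day for the 1600s is Tuesday. For year 40: 40÷12 = 3 r 4, and 4÷4 = 1, so 3+4+1 = 8.
Tuesday + 8 ≡ Wednesday — that's 1640's doomsday.
In September the doomsday date is Sep 5.
Sep 15 is 10 days after Sep 5; 10 mod 7 = 3, so Wednesday + 3 = Saturday.

Saturday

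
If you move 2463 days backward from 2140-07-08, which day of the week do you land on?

First find the weekday of Jul 8, 2140. Doomsday rule: the anchor day for the 2100s is Sunday. For year 40: 40÷12 = 3 r 4, and 4÷4 = 1, so 3+4+1 = 8.
Sunday + 8 ≡ Monday — that's 2140's doomsday.
In July the doomsday date is Jul 11.
Jul 8 is 3 days before Jul 11; 3 mod 7 = 3, so Monday − 3 = Friday.
2463 mod 7 = 6, so 2463 days before a Friday is Friday − 6 = Saturday.

Saturday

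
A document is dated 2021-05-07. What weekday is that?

Doomsday rule: the anchor day for the 2000s is Tuesday. For year 21: 21÷12 = 1 r 9, and 9÷4 = 2, so 1+9+2 = 12.
Tuesday + 12 ≡ Sunday — that's 2021's doomsday.
In May the doomsday date is May 9.
May 7 is 2 days before May 9; 2 mod 7 = 2, so Sunday − 2 = Friday.

Friday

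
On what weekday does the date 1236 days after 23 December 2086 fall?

Dec 23, 2086 is a Monday.
1236 mod 7 = 4, so 1236 days after a Monday is Monday + 4 = Friday.

Friday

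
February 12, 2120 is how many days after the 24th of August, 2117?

902

Aug 24, 2117 → Aug 24, 2118: 365 days.
Aug 24, 2118 → Aug 24, 2119: 365 days.
Aug 24, 2119 → Sep 24, 2119: 31 days (August has 31).
Sep 24, 2119 → Oct 24, 2119: 30 days (September has 30).
Oct 24, 2119 → Nov 24, 2119: 31 days (October has 31).
Nov 24, 2119 → Dec 24, 2119: 30 days (November has 30).
Dec 24, 2119 → Jan 24, 2120: 31 days (December has 31).
Jan 24, 2120 → Feb 12, 2120: 19 days.
Total: 902 days.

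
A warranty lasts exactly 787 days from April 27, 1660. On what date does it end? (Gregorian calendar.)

June 23, 1662

+365 (one year) → Apr 27, 1661 (422 left).
+365 (one year) → Apr 27, 1662 (57 left).
Apr has 30 days: +4 → May 1, 1662 (53 left).
May has 31 days: +31 → Jun 1, 1662 (22 left).
+22 → Jun 23, 1662.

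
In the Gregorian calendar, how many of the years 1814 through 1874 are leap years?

15

Multiples of 4 in [1814,1874]: 15.
Of those, multiples of 100: 0 (not leap unless ÷400).
Multiples of 400: 0.
Leap years = 15 − 0 + 0 = 15.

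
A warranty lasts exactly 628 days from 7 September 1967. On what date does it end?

May 27, 1969

+366 (one year; includes Feb 29, 1968) → Sep 7, 1968 (262 left).
Sep has 30 days: +24 → Oct 1, 1968 (238 left).
Oct has 31 days: +31 → Nov 1, 1968 (207 left).
Nov has 30 days: +30 → Dec 1, 1968 (177 left).
Dec has 31 days: +31 → Jan 1, 1969 (146 left).
Jan has 31 days: +31 → Feb 1, 1969 (115 left).
Feb has 28 days: +28 → Mar 1, 1969 (87 left).
Mar has 31 days: +31 → Apr 1, 1969 (56 left).
Apr has 30 days: +30 → May 1, 1969 (26 left).
+26 → May 27, 1969.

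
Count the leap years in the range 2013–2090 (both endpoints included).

19

Multiples of 4 in [2013,2090]: 19.
Of those, multiples of 100: 0 (not leap unless ÷400).
Multiples of 400: 0.
Leap years = 19 − 0 + 0 = 19.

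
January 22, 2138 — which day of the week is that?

Doomsday rule: the anchor day for the 2100s is Sunday. For year 38: 38÷12 = 3 r 2, and 2÷4 = 0, so 3+2+0 = 5.
Sunday + 5 ≡ Friday — that's 2138's doomsday.
In January the doomsday date is Jan 3 (2138 is not a leap year).
Jan 22 is 19 days after Jan 3; 19 mod 7 = 5, so Friday + 5 = Wednesday.

Wednesday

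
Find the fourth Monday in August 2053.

August 25, 2053

August 1, 2053 is a Friday.
The first Monday is therefore August 4 (3 days later).
The fourth Monday is 4 + 3×7 = August 25.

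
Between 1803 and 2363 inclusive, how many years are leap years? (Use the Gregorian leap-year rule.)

136

Multiples of 4 in [1803,2363]: 140.
Of those, multiples of 100: 5 (not leap unless ÷400).
Multiples of 400: 1.
Leap years = 140 − 5 + 1 = 136.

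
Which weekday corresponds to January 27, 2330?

Monday

Doomsday rule: the anchor day for the 2300s is Wednesday. For year 30: 30÷12 = 2 r 6, and 6÷4 = 1, so 2+6+1 = 9.
Wednesday + 9 ≡ Friday — that's 2330's doomsday.
In January the doomsday date is Jan 3 (2330 is not a leap year).
Jan 27 is 24 days after Jan 3; 24 mod 7 = 3, so Friday + 3 = Monday.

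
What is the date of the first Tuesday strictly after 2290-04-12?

April 15, 2290

Apr 12, 2290 is a Saturday.
From Saturday to the next Tuesday is 3 days.
Apr 12, 2290 + 3 = Apr 15, 2290.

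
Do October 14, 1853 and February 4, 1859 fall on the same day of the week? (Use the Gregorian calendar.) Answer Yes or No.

Yes

From Oct 14, 1853 to Feb 4, 1859 is 1939 days.
1939 mod 7 = 0, so they are the same weekday.
(Oct 14, 1853 is a Friday; Feb 4, 1859 is a Friday.)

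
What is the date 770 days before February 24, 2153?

January 16, 2151

−366 (one year; includes Feb 29, 2152) → Feb 24, 2152 (404 left).
−365 (one year) → Feb 24, 2151 (39 left).
−24 → Jan 31, 2151 (end of Jan, 31 days; 15 left).
−15 → Jan 16, 2151.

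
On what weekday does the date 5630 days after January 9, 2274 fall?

First find the weekday of Jan 9, 2274. Doomsday rule: the anchor day for the 2200s is Friday. For year 74: 74÷12 = 6 r 2, and 2÷4 = 0, so 6+2+0 = 8.
Friday + 8 ≡ Saturday — that's 2274's doomsday.
In January the doomsday date is Jan 3 (2274 is not a leap year).
Jan 9 is 6 days after Jan 3; 6 mod 7 = 6, so Saturday + 6 = Friday.
5630 mod 7 = 2, so 5630 days after a Friday is Friday + 2 = Sunday.

Sunday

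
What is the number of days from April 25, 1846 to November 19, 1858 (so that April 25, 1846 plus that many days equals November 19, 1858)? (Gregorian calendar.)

Apr 25, 1846 → Apr 25, 1847: 365 days.
Apr 25, 1847 → Apr 25, 1848: 366 days (Feb 29, 1848 is in that span).
Apr 25, 1848 → Apr 25, 1849: 365 days.
Apr 25, 1849 → Apr 25, 1850: 365 days.
Apr 25, 1850 → Apr 25, 1851: 365 days.
Apr 25, 1851 → Apr 25, 1852: 366 days (Feb 29, 1852 is in that span).
Apr 25, 1852 → Apr 25, 1853: 365 days.
Apr 25, 1853 → Apr 25, 1854: 365 days.
Apr 25, 1854 → Apr 25, 1855: 365 days.
Apr 25, 1855 → Apr 25, 1856: 366 days (Feb 29, 1856 is in that span).
Apr 25, 1856 → Apr 25, 1857: 365 days.
Apr 25, 1857 → Apr 25, 1858: 365 days.
Apr 25, 1858 → May 25, 1858: 30 days (April has 30).
May 25, 1858 → Jun 25, 1858: 31 days (May has 31).
Jun 25, 1858 → Jul 25, 1858: 30 days (June has 30).
Jul 25, 1858 → Aug 25, 1858: 31 days (July has 31).
Aug 25, 1858 → Sep 25, 1858: 31 days (August has 31).
Sep 25, 1858 → Oct 25, 1858: 30 days (September has 30).
Oct 25, 1858 → Nov 19, 1858: 25 days.
Total: 4591 days.

4591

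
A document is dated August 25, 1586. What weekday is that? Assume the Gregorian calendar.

Monday

Doomsday rule: the anchor day for the 1500s is Wednesday. For year 86: 86÷12 = 7 r 2, and 2÷4 = 0, so 7+2+0 = 9.
Wednesday + 9 ≡ Friday — that's 1586's doomsday.
In August the doomsday date is Aug 8.
Aug 25 is 17 days after Aug 8; 17 mod 7 = 3, so Friday + 3 = Monday.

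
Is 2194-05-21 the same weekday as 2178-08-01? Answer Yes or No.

From Aug 1, 2178 to May 21, 2194 is 5772 days.
5772 mod 7 = 4, so they are different weekdays.
(Aug 1, 2178 is a Saturday; May 21, 2194 is a Wednesday.)

No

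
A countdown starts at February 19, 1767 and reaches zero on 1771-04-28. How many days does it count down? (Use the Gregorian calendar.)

Feb 19, 1767 → Feb 19, 1768: 365 days.
Feb 19, 1768 → Feb 19, 1769: 366 days (Feb 29, 1768 is in that span).
Feb 19, 1769 → Feb 19, 1770: 365 days.
Feb 19, 1770 → Feb 19, 1771: 365 days.
Feb 19, 1771 → Mar 19, 1771: 28 days (February has 28).
Mar 19, 1771 → Apr 19, 1771: 31 days (March has 31).
Apr 19, 1771 → Apr 28, 1771: 9 days.
Total: 1529 days.

1529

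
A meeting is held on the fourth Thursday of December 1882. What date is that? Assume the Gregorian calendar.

December 1, 1882 is a Friday.
The first Thursday is therefore December 7 (6 days later).
The fourth Thursday is 7 + 3×7 = December 28.

December 28, 1882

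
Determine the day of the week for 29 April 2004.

Doomsday rule: the anchor day for the 2000s is Tuesday. For year 04: 4÷12 = 0 r 4, and 4÷4 = 1, so 0+4+1 = 5.
Tuesday + 5 ≡ Sunday — that's 2004's doomsday.
In April the doomsday date is Apr 4.
Apr 29 is 25 days after Apr 4; 25 mod 7 = 4, so Sunday + 4 = Thursday.

Thursday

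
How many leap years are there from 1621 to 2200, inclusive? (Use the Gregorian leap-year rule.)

140

Multiples of 4 in [1621,2200]: 145.
Of those, multiples of 100: 6 (not leap unless ÷400).
Multiples of 400: 1.
Leap years = 145 − 6 + 1 = 140.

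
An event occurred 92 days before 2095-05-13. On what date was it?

−13 → Apr 30, 2095 (end of Apr, 30 days; 79 left).
−30 → Mar 31, 2095 (end of Mar, 31 days; 49 left).
−31 → Feb 28, 2095 (end of Feb, 28 days; 18 left).
−18 → Feb 10, 2095.

February 10, 2095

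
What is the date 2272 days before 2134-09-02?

−365 (one year) → Sep 2, 2133 (1907 left).
−365 (one year) → Sep 2, 2132 (1542 left).
−366 (one year; includes Feb 29, 2132) → Sep 2, 2131 (1176 left).
−365 (one year) → Sep 2, 2130 (811 left).
−365 (one year) → Sep 2, 2129 (446 left).
−365 (one year) → Sep 2, 2128 (81 left).
−2 → Aug 31, 2128 (end of Aug, 31 days; 79 left).
−31 → Jul 31, 2128 (end of Jul, 31 days; 48 left).
−31 → Jun 30, 2128 (end of Jun, 30 days; 17 left).
−17 → Jun 13, 2128.

June 13, 2128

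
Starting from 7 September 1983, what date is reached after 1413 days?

July 21, 1987

+366 (one year; includes Feb 29, 1984) → Sep 7, 1984 (1047 left).
+365 (one year) → Sep 7, 1985 (682 left).
+365 (one year) → Sep 7, 1986 (317 left).
Sep has 30 days: +24 → Oct 1, 1986 (293 left).
Oct has 31 days: +31 → Nov 1, 1986 (262 left).
Nov has 30 days: +30 → Dec 1, 1986 (232 left).
Dec has 31 days: +31 → Jan 1, 1987 (201 left).
Jan has 31 days: +31 → Feb 1, 1987 (170 left).
Feb has 28 days: +28 → Mar 1, 1987 (142 left).
Mar has 31 days: +31 → Apr 1, 1987 (111 left).
Apr has 30 days: +30 → May 1, 1987 (81 left).
May has 31 days: +31 → Jun 1, 1987 (50 left).
Jun has 30 days: +30 → Jul 1, 1987 (20 left).
+20 → Jul 21, 1987.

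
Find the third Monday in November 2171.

November 1, 2171 is a Friday.
The first Monday is therefore November 4 (3 days later).
The third Monday is 4 + 2×7 = November 18.

November 18, 2171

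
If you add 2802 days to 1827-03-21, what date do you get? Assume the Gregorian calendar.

November 21, 1834

+366 (one year; includes Feb 29, 1828) → Mar 21, 1828 (2436 left).
+365 (one year) → Mar 21, 1829 (2071 left).
+365 (one year) → Mar 21, 1830 (1706 left).
+365 (one year) → Mar 21, 1831 (1341 left).
+366 (one year; includes Feb 29, 1832) → Mar 21, 1832 (975 left).
+365 (one year) → Mar 21, 1833 (610 left).
+365 (one year) → Mar 21, 1834 (245 left).
Mar has 31 days: +11 → Apr 1, 1834 (234 left).
Apr has 30 days: +30 → May 1, 1834 (204 left).
May has 31 days: +31 → Jun 1, 1834 (173 left).
Jun has 30 days: +30 → Jul 1, 1834 (143 left).
Jul has 31 days: +31 → Aug 1, 1834 (112 left).
Aug has 31 days: +31 → Sep 1, 1834 (81 left).
Sep has 30 days: +30 → Oct 1, 1834 (51 left).
Oct has 31 days: +31 → Nov 1, 1834 (20 left).
+20 → Nov 21, 1834.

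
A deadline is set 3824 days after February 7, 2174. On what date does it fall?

July 28, 2184

+365 (one year) → Feb 7, 2175 (3459 left).
+365 (one year) → Feb 7, 2176 (3094 left).
+366 (one year; includes Feb 29, 2176) → Feb 7, 2177 (2728 left).
+365 (one year) → Feb 7, 2178 (2363 left).
+365 (one year) → Feb 7, 2179 (1998 left).
+365 (one year) → Feb 7, 2180 (1633 left).
+366 (one year; includes Feb 29, 2180) → Feb 7, 2181 (1267 left).
+365 (one year) → Feb 7, 2182 (902 left).
+365 (one year) → Feb 7, 2183 (537 left).
+365 (one year) → Feb 7, 2184 (172 left).
Feb has 29 days: +23 → Mar 1, 2184 (149 left).
Mar has 31 days: +31 → Apr 1, 2184 (118 left).
Apr has 30 days: +30 → May 1, 2184 (88 left).
May has 31 days: +31 → Jun 1, 2184 (57 left).
Jun has 30 days: +30 → Jul 1, 2184 (27 left).
+27 → Jul 28, 2184.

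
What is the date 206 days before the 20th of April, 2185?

−20 → Mar 31, 2185 (end of Mar, 31 days; 186 left).
−31 → Feb 28, 2185 (end of Feb, 28 days; 155 left).
−28 → Jan 31, 2185 (end of Jan, 31 days; 127 left).
−31 → Dec 31, 2184 (end of Dec, 31 days; 96 left).
−31 → Nov 30, 2184 (end of Nov, 30 days; 65 left).
−30 → Oct 31, 2184 (end of Oct, 31 days; 35 left).
−31 → Sep 30, 2184 (end of Sep, 30 days; 4 left).
−4 → Sep 26, 2184.

September 26, 2184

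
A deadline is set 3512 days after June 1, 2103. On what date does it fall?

January 11, 2113

+366 (one year; includes Feb 29, 2104) → Jun 1, 2104 (3146 left).
+365 (one year) → Jun 1, 2105 (2781 left).
+365 (one year) → Jun 1, 2106 (2416 left).
+365 (one year) → Jun 1, 2107 (2051 left).
+366 (one year; includes Feb 29, 2108) → Jun 1, 2108 (1685 left).
+365 (one year) → Jun 1, 2109 (1320 left).
+365 (one year) → Jun 1, 2110 (955 left).
+365 (one year) → Jun 1, 2111 (590 left).
+366 (one year; includes Feb 29, 2112) → Jun 1, 2112 (224 left).
Jun has 30 days: +30 → Jul 1, 2112 (194 left).
Jul has 31 days: +31 → Aug 1, 2112 (163 left).
Aug has 31 days: +31 → Sep 1, 2112 (132 left).
Sep has 30 days: +30 → Oct 1, 2112 (102 left).
Oct has 31 days: +31 → Nov 1, 2112 (71 left).
Nov has 30 days: +30 → Dec 1, 2112 (41 left).
Dec has 31 days: +31 → Jan 1, 2113 (10 left).
+10 → Jan 11, 2113.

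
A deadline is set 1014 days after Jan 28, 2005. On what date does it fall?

+365 (one year) → Jan 28, 2006 (649 left).
+365 (one year) → Jan 28, 2007 (284 left).
Jan has 31 days: +4 → Feb 1, 2007 (280 left).
Feb has 28 days: +28 → Mar 1, 2007 (252 left).
Mar has 31 days: +31 → Apr 1, 2007 (221 left).
Apr has 30 days: +30 → May 1, 2007 (191 left).
May has 31 days: +31 → Jun 1, 2007 (160 left).
Jun has 30 days: +30 → Jul 1, 2007 (130 left).
Jul has 31 days: +31 → Aug 1, 2007 (99 left).
Aug has 31 days: +31 → Sep 1, 2007 (68 left).
Sep has 30 days: +30 → Oct 1, 2007 (38 left).
Oct has 31 days: +31 → Nov 1, 2007 (7 left).
+7 → Nov 8, 2007.

November 8, 2007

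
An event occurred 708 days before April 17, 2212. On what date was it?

May 10, 2210

−366 (one year; includes Feb 29, 2212) → Apr 17, 2211 (342 left).
−17 → Mar 31, 2211 (end of Mar, 31 days; 325 left).
−31 → Feb 28, 2211 (end of Feb, 28 days; 294 left).
−28 → Jan 31, 2211 (end of Jan, 31 days; 266 left).
−31 → Dec 31, 2210 (end of Dec, 31 days; 235 left).
−31 → Nov 30, 2210 (end of Nov, 30 days; 204 left).
−30 → Oct 31, 2210 (end of Oct, 31 days; 174 left).
−31 → Sep 30, 2210 (end of Sep, 30 days; 143 left).
−30 → Aug 31, 2210 (end of Aug, 31 days; 113 left).
−31 → Jul 31, 2210 (end of Jul, 31 days; 82 left).
−31 → Jun 30, 2210 (end of Jun, 30 days; 51 left).
−30 → May 31, 2210 (end of May, 31 days; 21 left).
−21 → May 10, 2210.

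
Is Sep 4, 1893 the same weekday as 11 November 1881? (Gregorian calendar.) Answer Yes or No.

No

From Nov 11, 1881 to Sep 4, 1893 is 4315 days.
4315 mod 7 = 3, so they are different weekdays.
(Nov 11, 1881 is a Friday; Sep 4, 1893 is a Monday.)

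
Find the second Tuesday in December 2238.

December 1, 2238 is a Saturday.
The first Tuesday is therefore December 4 (3 days later).
The second Tuesday is 4 + 1×7 = December 11.

December 11, 2238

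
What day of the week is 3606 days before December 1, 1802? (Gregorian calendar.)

First find the weekday of Dec 1, 1802. Doomsday rule: the anchor day for the 1800s is Friday. For year 02: 2÷12 = 0 r 2, and 2÷4 = 0, so 0+2+0 = 2.
Friday + 2 ≡ Sunday — that's 1802's doomsday.
In December the doomsday date is Dec 12.
Dec 1 is 11 days before Dec 12; 11 mod 7 = 4, so Sunday − 4 = Wednesday.
3606 mod 7 = 1, so 3606 days before a Wednesday is Wednesday − 1 = Tuesday.

Tuesday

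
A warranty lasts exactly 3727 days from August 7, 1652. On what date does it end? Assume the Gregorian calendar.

October 21, 1662

+365 (one year) → Aug 7, 1653 (3362 left).
+365 (one year) → Aug 7, 1654 (2997 left).
+365 (one year) → Aug 7, 1655 (2632 left).
+366 (one year; includes Feb 29, 1656) → Aug 7, 1656 (2266 left).
+365 (one year) → Aug 7, 1657 (1901 left).
+365 (one year) → Aug 7, 1658 (1536 left).
+365 (one year) → Aug 7, 1659 (1171 left).
+366 (one year; includes Feb 29, 1660) → Aug 7, 1660 (805 left).
+365 (one year) → Aug 7, 1661 (440 left).
+365 (one year) → Aug 7, 1662 (75 left).
Aug has 31 days: +25 → Sep 1, 1662 (50 left).
Sep has 30 days: +30 → Oct 1, 1662 (20 left).
+20 → Oct 21, 1662.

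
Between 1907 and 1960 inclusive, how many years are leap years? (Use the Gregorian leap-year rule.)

14

Multiples of 4 in [1907,1960]: 14.
Of those, multiples of 100: 0 (not leap unless ÷400).
Multiples of 400: 0.
Leap years = 14 − 0 + 0 = 14.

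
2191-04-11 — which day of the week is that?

Monday

Doomsday rule: the anchor day for the 2100s is Sunday. For year 91: 91÷12 = 7 r 7, and 7÷4 = 1, so 7+7+1 = 15.
Sunday + 15 ≡ Monday — that's 2191's doomsday.
In April the doomsday date is Apr 4.
Apr 11 is 7 days after Apr 4; 7 mod 7 = 0, so Monday + 0 = Monday.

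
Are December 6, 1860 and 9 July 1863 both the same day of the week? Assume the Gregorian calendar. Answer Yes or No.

Yes

From Dec 6, 1860 to Jul 9, 1863 is 945 days.
945 mod 7 = 0, so they are the same weekday.
(Dec 6, 1860 is a Thursday; Jul 9, 1863 is a Thursday.)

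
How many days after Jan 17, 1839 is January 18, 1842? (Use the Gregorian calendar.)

1097

Jan 17, 1839 → Jan 17, 1840: 365 days.
Jan 17, 1840 → Jan 17, 1841: 366 days (Feb 29, 1840 is in that span).
Jan 17, 1841 → Feb 17, 1841: 31 days (January has 31).
Feb 17, 1841 → Mar 17, 1841: 28 days (February has 28).
Mar 17, 1841 → Apr 17, 1841: 31 days (March has 31).
Apr 17, 1841 → May 17, 1841: 30 days (April has 30).
May 17, 1841 → Jun 17, 1841: 31 days (May has 31).
Jun 17, 1841 → Jul 17, 1841: 30 days (June has 30).
Jul 17, 1841 → Aug 17, 1841: 31 days (July has 31).
Aug 17, 1841 → Sep 17, 1841: 31 days (August has 31).
Sep 17, 1841 → Oct 17, 1841: 30 days (September has 30).
Oct 17, 1841 → Nov 17, 1841: 31 days (October has 31).
Nov 17, 1841 → Dec 17, 1841: 30 days (November has 30).
Dec 17, 1841 → Jan 17, 1842: 31 days (December has 31).
Jan 17, 1842 → Jan 18, 1842: 1 days.
Total: 1097 days.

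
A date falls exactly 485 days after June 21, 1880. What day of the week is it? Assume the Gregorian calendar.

Wednesday

Jun 21, 1880 is a Monday.
485 mod 7 = 2, so 485 days after a Monday is Monday + 2 = Wednesday.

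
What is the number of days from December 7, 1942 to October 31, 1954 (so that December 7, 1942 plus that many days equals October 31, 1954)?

Dec 7, 1942 → Dec 7, 1943: 365 days.
Dec 7, 1943 → Dec 7, 1944: 366 days (Feb 29, 1944 is in that span).
Dec 7, 1944 → Dec 7, 1945: 365 days.
Dec 7, 1945 → Dec 7, 1946: 365 days.
Dec 7, 1946 → Dec 7, 1947: 365 days.
Dec 7, 1947 → Dec 7, 1948: 366 days (Feb 29, 1948 is in that span).
Dec 7, 1948 → Dec 7, 1949: 365 days.
Dec 7, 1949 → Dec 7, 1950: 365 days.
Dec 7, 1950 → Dec 7, 1951: 365 days.
Dec 7, 1951 → Dec 7, 1952: 366 days (Feb 29, 1952 is in that span).
Dec 7, 1952 → Dec 7, 1953: 365 days.
Dec 7, 1953 → Jan 7, 1954: 31 days (December has 31).
Jan 7, 1954 → Feb 7, 1954: 31 days (January has 31).
Feb 7, 1954 → Mar 7, 1954: 28 days (February has 28).
Mar 7, 1954 → Apr 7, 1954: 31 days (March has 31).
Apr 7, 1954 → May 7, 1954: 30 days (April has 30).
May 7, 1954 → Jun 7, 1954: 31 days (May has 31).
Jun 7, 1954 → Jul 7, 1954: 30 days (June has 30).
Jul 7, 1954 → Aug 7, 1954: 31 days (July has 31).
Aug 7, 1954 → Sep 7, 1954: 31 days (August has 31).
Sep 7, 1954 → Oct 7, 1954: 30 days (September has 30).
Oct 7, 1954 → Oct 31, 1954: 24 days.
Total: 4346 days.

4346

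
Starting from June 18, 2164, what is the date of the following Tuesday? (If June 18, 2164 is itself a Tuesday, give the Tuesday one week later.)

Jun 18, 2164 is a Monday.
From Monday to the next Tuesday is 1 day.
Jun 18, 2164 + 1 = Jun 19, 2164.

June 19, 2164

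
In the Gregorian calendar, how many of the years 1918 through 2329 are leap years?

Multiples of 4 in [1918,2329]: 103.
Of those, multiples of 100: 4 (not leap unless ÷400).
Multiples of 400: 1.
Leap years = 103 − 4 + 1 = 100.

100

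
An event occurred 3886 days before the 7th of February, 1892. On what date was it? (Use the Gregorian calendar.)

−365 (one year) → Feb 7, 1891 (3521 left).
−365 (one year) → Feb 7, 1890 (3156 left).
−365 (one year) → Feb 7, 1889 (2791 left).
−366 (one year; includes Feb 29, 1888) → Feb 7, 1888 (2425 left).
−365 (one year) → Feb 7, 1887 (2060 left).
−365 (one year) → Feb 7, 1886 (1695 left).
−365 (one year) → Feb 7, 1885 (1330 left).
−366 (one year; includes Feb 29, 1884) → Feb 7, 1884 (964 left).
−365 (one year) → Feb 7, 1883 (599 left).
−365 (one year) → Feb 7, 1882 (234 left).
−7 → Jan 31, 1882 (end of Jan, 31 days; 227 left).
−31 → Dec 31, 1881 (end of Dec, 31 days; 196 left).
−31 → Nov 30, 1881 (end of Nov, 30 days; 165 left).
−30 → Oct 31, 1881 (end of Oct, 31 days; 135 left).
−31 → Sep 30, 1881 (end of Sep, 30 days; 104 left).
−30 → Aug 31, 1881 (end of Aug, 31 days; 74 left).
−31 → Jul 31, 1881 (end of Jul, 31 days; 43 left).
−31 → Jun 30, 1881 (end of Jun, 30 days; 12 left).
−12 → Jun 18, 1881.

June 18, 1881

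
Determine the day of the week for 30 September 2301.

Monday

Doomsday rule: the anchor day for the 2300s is Wednesday. For year 01: 1÷12 = 0 r 1, and 1÷4 = 0, so 0+1+0 = 1.
Wednesday + 1 ≡ Thursday — that's 2301's doomsday.
In September the doomsday date is Sep 5.
Sep 30 is 25 days after Sep 5; 25 mod 7 = 4, so Thursday + 4 = Monday.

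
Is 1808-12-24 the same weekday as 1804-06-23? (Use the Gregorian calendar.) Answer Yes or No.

Yes

From Jun 23, 1804 to Dec 24, 1808 is 1645 days.
1645 mod 7 = 0, so they are the same weekday.
(Jun 23, 1804 is a Saturday; Dec 24, 1808 is a Saturday.)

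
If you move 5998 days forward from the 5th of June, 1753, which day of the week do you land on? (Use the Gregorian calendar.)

Monday

First find the weekday of Jun 5, 1753. Doomsday rule: the anchor day for the 1700s is Sunday. For year 53: 53÷12 = 4 r 5, and 5÷4 = 1, so 4+5+1 = 10.
Sunday + 10 ≡ Wednesday — that's 1753's doomsday.
In June the doomsday date is Jun 6.
Jun 5 is 1 day before Jun 6; 1 mod 7 = 1, so Wednesday − 1 = Tuesday.
5998 mod 7 = 6, so 5998 days after a Tuesday is Tuesday + 6 = Monday.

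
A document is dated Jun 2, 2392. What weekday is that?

Tuesday

Doomsday rule: the anchor day for the 2300s is Wednesday. For year 92: 92÷12 = 7 r 8, and 8÷4 = 2, so 7+8+2 = 17.
Wednesday + 17 ≡ Saturday — that's 2392's doomsday.
In June the doomsday date is Jun 6.
Jun 2 is 4 days before Jun 6; 4 mod 7 = 4, so Saturday − 4 = Tuesday.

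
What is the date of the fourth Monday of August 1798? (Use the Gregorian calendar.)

August 27, 1798

August 1, 1798 is a Wednesday.
The first Monday is therefore August 6 (5 days later).
The fourth Monday is 6 + 3×7 = August 27.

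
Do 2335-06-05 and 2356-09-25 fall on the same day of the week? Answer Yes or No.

From Jun 5, 2335 to Sep 25, 2356 is 7783 days.
7783 mod 7 = 6, so they are different weekdays.
(Jun 5, 2335 is a Wednesday; Sep 25, 2356 is a Tuesday.)

No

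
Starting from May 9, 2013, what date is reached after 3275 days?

April 27, 2022

+365 (one year) → May 9, 2014 (2910 left).
+365 (one year) → May 9, 2015 (2545 left).
+366 (one year; includes Feb 29, 2016) → May 9, 2016 (2179 left).
+365 (one year) → May 9, 2017 (1814 left).
+365 (one year) → May 9, 2018 (1449 left).
+365 (one year) → May 9, 2019 (1084 left).
+366 (one year; includes Feb 29, 2020) → May 9, 2020 (718 left).
+365 (one year) → May 9, 2021 (353 left).
May has 31 days: +23 → Jun 1, 2021 (330 left).
Jun has 30 days: +30 → Jul 1, 2021 (300 left).
Jul has 31 days: +31 → Aug 1, 2021 (269 left).
Aug has 31 days: +31 → Sep 1, 2021 (238 left).
Sep has 30 days: +30 → Oct 1, 2021 (208 left).
Oct has 31 days: +31 → Nov 1, 2021 (177 left).
Nov has 30 days: +30 → Dec 1, 2021 (147 left).
Dec has 31 days: +31 → Jan 1, 2022 (116 left).
Jan has 31 days: +31 → Feb 1, 2022 (85 left).
Feb has 28 days: +28 → Mar 1, 2022 (57 left).
Mar has 31 days: +31 → Apr 1, 2022 (26 left).
+26 → Apr 27, 2022.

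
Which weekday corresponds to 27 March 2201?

Friday

Doomsday rule: the anchor day for the 2200s is Friday. For year 01: 1÷12 = 0 r 1, and 1÷4 = 0, so 0+1+0 = 1.
Friday + 1 ≡ Saturday — that's 2201's doomsday.
In March the doomsday date is Mar 14.
Mar 27 is 13 days after Mar 14; 13 mod 7 = 6, so Saturday + 6 = Friday.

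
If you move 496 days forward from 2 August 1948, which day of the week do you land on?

Aug 2, 1948 is a Monday.
496 mod 7 = 6, so 496 days after a Monday is Monday + 6 = Sunday.

Sunday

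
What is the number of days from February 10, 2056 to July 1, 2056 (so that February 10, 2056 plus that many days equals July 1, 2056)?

142

Feb 10, 2056 → Mar 10, 2056: 29 days (February has 29).
Mar 10, 2056 → Apr 10, 2056: 31 days (March has 31).
Apr 10, 2056 → May 10, 2056: 30 days (April has 30).
May 10, 2056 → Jun 10, 2056: 31 days (May has 31).
Jun 10, 2056 → Jul 1, 2056: 21 days.
Total: 142 days.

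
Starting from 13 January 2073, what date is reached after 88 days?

April 11, 2073

Jan has 31 days: +19 → Feb 1, 2073 (69 left).
Feb has 28 days: +28 → Mar 1, 2073 (41 left).
Mar has 31 days: +31 → Apr 1, 2073 (10 left).
+10 → Apr 11, 2073.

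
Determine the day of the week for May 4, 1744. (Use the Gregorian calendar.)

Monday

Doomsday rule: the anchor day for the 1700s is Sunday. For year 44: 44÷12 = 3 r 8, and 8÷4 = 2, so 3+8+2 = 13.
Sunday + 13 ≡ Saturday — that's 1744's doomsday.
In May the doomsday date is May 9.
May 4 is 5 days before May 9; 5 mod 7 = 5, so Saturday − 5 = Monday.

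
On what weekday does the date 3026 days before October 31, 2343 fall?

First find the weekday of Oct 31, 2343. Doomsday rule: the anchor day for the 2300s is Wednesday. For year 43: 43÷12 = 3 r 7, and 7÷4 = 1, so 3+7+1 = 11.
Wednesday + 11 ≡ Sunday — that's 2343's doomsday.
In October the doomsday date is Oct 10.
Oct 31 is 21 days after Oct 10; 21 mod 7 = 0, so Sunday + 0 = Sunday.
3026 mod 7 = 2, so 3026 days before a Sunday is Sunday − 2 = Friday.

Friday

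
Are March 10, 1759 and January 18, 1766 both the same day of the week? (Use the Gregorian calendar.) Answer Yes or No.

Yes

From Mar 10, 1759 to Jan 18, 1766 is 2506 days.
2506 mod 7 = 0, so they are the same weekday.
(Mar 10, 1759 is a Saturday; Jan 18, 1766 is a Saturday.)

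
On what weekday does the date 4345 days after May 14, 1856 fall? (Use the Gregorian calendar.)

First find the weekday of May 14, 1856. Doomsday rule: the anchor day for the 1800s is Friday. For year 56: 56÷12 = 4 r 8, and 8÷4 = 2, so 4+8+2 = 14.
Friday + 14 ≡ Friday — that's 1856's doomsday.
In May the doomsday date is May 9.
May 14 is 5 days after May 9; 5 mod 7 = 5, so Friday + 5 = Wednesday.
4345 mod 7 = 5, so 4345 days after a Wednesday is Wednesday + 5 = Monday.

Monday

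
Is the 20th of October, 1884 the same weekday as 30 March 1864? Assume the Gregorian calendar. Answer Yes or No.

No

From Mar 30, 1864 to Oct 20, 1884 is 7509 days.
7509 mod 7 = 5, so they are different weekdays.
(Mar 30, 1864 is a Wednesday; Oct 20, 1884 is a Monday.)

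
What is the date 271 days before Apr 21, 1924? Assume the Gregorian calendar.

−21 → Mar 31, 1924 (end of Mar, 31 days; 250 left).
−31 → Feb 29, 1924 (end of Feb, 29 days; 219 left).
−29 → Jan 31, 1924 (end of Jan, 31 days; 190 left).
−31 → Dec 31, 1923 (end of Dec, 31 days; 159 left).
−31 → Nov 30, 1923 (end of Nov, 30 days; 128 left).
−30 → Oct 31, 1923 (end of Oct, 31 days; 98 left).
−31 → Sep 30, 1923 (end of Sep, 30 days; 67 left).
−30 → Aug 31, 1923 (end of Aug, 31 days; 37 left).
−31 → Jul 31, 1923 (end of Jul, 31 days; 6 left).
−6 → Jul 25, 1923.

July 25, 1923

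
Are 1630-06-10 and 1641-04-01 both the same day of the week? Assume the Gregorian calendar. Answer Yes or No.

From Jun 10, 1630 to Apr 1, 1641 is 3948 days.
3948 mod 7 = 0, so they are the same weekday.
(Jun 10, 1630 is a Monday; Apr 1, 1641 is a Monday.)

Yes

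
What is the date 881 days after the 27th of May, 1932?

+365 (one year) → May 27, 1933 (516 left).
+365 (one year) → May 27, 1934 (151 left).
May has 31 days: +5 → Jun 1, 1934 (146 left).
Jun has 30 days: +30 → Jul 1, 1934 (116 left).
Jul has 31 days: +31 → Aug 1, 1934 (85 left).
Aug has 31 days: +31 → Sep 1, 1934 (54 left).
Sep has 30 days: +30 → Oct 1, 1934 (24 left).
+24 → Oct 25, 1934.

October 25, 1934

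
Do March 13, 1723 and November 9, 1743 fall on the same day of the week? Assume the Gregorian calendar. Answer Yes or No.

Yes

From Mar 13, 1723 to Nov 9, 1743 is 7546 days.
7546 mod 7 = 0, so they are the same weekday.
(Mar 13, 1723 is a Saturday; Nov 9, 1743 is a Saturday.)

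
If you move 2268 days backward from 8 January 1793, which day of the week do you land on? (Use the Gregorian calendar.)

Jan 8, 1793 is a Tuesday.
2268 mod 7 = 0, so 2268 days before a Tuesday is Tuesday − 0 = Tuesday.

Tuesday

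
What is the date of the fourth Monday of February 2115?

February 25, 2115

February 1, 2115 is a Friday.
The first Monday is therefore February 4 (3 days later).
The fourth Monday is 4 + 3×7 = February 25.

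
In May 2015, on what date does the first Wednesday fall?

May 1, 2015 is a Friday.
The first Wednesday is therefore May 6 (5 days later).

May 6, 2015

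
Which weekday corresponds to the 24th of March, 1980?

Doomsday rule: the anchor day for the 1900s is Wednesday. For year 80: 80÷12 = 6 r 8, and 8÷4 = 2, so 6+8+2 = 16.
Wednesday + 16 ≡ Friday — that's 1980's doomsday.
In March the doomsday date is Mar 14.
Mar 24 is 10 days after Mar 14; 10 mod 7 = 3, so Friday + 3 = Monday.

Monday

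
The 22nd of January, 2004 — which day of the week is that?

Doomsday rule: the anchor day for the 2000s is Tuesday. For year 04: 4÷12 = 0 r 4, and 4÷4 = 1, so 0+4+1 = 5.
Tuesday + 5 ≡ Sunday — that's 2004's doomsday.
In January the doomsday date is Jan 4 (2004 is a leap year (divisible by 4)).
Jan 22 is 18 days after Jan 4; 18 mod 7 = 4, so Sunday + 4 = Thursday.

Thursday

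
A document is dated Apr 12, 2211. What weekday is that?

Friday

Doomsday rule: the anchor day for the 2200s is Friday. For year 11: 11÷12 = 0 r 11, and 11÷4 = 2, so 0+11+2 = 13.
Friday + 13 ≡ Thursday — that's 2211's doomsday.
In April the doomsday date is Apr 4.
Apr 12 is 8 days after Apr 4; 8 mod 7 = 1, so Thursday + 1 = Friday.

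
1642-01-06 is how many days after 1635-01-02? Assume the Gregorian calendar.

Jan 2, 1635 → Jan 2, 1636: 365 days.
Jan 2, 1636 → Jan 2, 1637: 366 days (Feb 29, 1636 is in that span).
Jan 2, 1637 → Jan 2, 1638: 365 days.
Jan 2, 1638 → Jan 2, 1639: 365 days.
Jan 2, 1639 → Jan 2, 1640: 365 days.
Jan 2, 1640 → Jan 2, 1641: 366 days (Feb 29, 1640 is in that span).
Jan 2, 1641 → Feb 2, 1641: 31 days (January has 31).
Feb 2, 1641 → Mar 2, 1641: 28 days (February has 28).
Mar 2, 1641 → Apr 2, 1641: 31 days (March has 31).
Apr 2, 1641 → May 2, 1641: 30 days (April has 30).
May 2, 1641 → Jun 2, 1641: 31 days (May has 31).
Jun 2, 1641 → Jul 2, 1641: 30 days (June has 30).
Jul 2, 1641 → Aug 2, 1641: 31 days (July has 31).
Aug 2, 1641 → Sep 2, 1641: 31 days (August has 31).
Sep 2, 1641 → Oct 2, 1641: 30 days (September has 30).
Oct 2, 1641 → Nov 2, 1641: 31 days (October has 31).
Nov 2, 1641 → Dec 2, 1641: 30 days (November has 30).
Dec 2, 1641 → Jan 2, 1642: 31 days (December has 31).
Jan 2, 1642 → Jan 6, 1642: 4 days.
Total: 2561 days.

2561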